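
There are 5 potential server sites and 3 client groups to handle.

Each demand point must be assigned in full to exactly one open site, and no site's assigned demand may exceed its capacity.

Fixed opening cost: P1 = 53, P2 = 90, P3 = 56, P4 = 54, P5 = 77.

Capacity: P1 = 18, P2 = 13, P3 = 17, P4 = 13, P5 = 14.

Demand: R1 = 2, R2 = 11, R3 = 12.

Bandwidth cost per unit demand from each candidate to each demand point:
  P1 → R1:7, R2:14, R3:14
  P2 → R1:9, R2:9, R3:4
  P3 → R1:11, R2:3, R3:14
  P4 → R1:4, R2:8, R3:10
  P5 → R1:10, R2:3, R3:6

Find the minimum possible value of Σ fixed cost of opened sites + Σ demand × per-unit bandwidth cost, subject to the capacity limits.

249

Open {P2, P3}; cheapest assignment that respects the capacities:
  P2 (cap 13, load 12): R3 — cost 12×4 = 48
  P3 (cap 17, load 13): R1, R2 — cost 2×11 + 11×3 = 55
  Shipping 103, fixed 146 → total 249.
  Any other capacity-feasible assignment to {P2, P3} ships for at least 103.
Compare {P3, P5}: its best feasible assignment gives total 258.
Compare {P2, P5}: its best feasible assignment gives total 268.
Every other set of open sites that can feasibly serve all demand totals ≥ 258 even under its best assignment. Minimum: 249.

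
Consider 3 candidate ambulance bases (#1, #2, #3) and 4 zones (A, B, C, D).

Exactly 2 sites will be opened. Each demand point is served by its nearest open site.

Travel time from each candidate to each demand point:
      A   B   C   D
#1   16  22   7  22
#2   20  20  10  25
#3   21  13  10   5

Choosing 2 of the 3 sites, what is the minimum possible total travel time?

41

Open {#1, #3}.
  A→#1 16, B→#3 13, C→#1 7, D→#3 5  ⇒ total 41.
Compare {#2, #3}: total 48.
Compare {#1, #2}: total 65.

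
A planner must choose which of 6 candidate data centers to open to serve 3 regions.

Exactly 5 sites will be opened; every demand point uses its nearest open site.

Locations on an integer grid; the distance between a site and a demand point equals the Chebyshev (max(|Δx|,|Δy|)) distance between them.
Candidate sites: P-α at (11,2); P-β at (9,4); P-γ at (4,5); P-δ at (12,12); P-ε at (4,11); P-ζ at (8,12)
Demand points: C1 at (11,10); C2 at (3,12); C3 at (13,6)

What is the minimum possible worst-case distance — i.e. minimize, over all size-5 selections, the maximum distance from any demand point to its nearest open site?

Open {P-α, P-β, P-γ, P-δ, P-ε}.
  Farthest demand point is C3 at distance 4 (to P-α); all others are ≤ 4.
With {P-α, P-β, P-γ, P-ε, P-ζ} the worst case is 4.
With {P-α, P-β, P-δ, P-ε, P-ζ} the worst case is 4.
No size-5 selection achieves below 4.

4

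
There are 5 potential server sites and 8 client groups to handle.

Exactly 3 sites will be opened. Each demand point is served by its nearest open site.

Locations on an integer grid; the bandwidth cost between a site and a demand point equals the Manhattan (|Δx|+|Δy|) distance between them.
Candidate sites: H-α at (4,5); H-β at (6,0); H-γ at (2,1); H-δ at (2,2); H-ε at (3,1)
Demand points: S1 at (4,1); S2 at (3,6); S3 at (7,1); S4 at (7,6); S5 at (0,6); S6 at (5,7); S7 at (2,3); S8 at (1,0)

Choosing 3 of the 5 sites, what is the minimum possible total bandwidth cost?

Open {H-α, H-β, H-γ}.
  S1→H-γ 2, S2→H-α 2, S3→H-β 2, S4→H-α 4, S5→H-α 5, S6→H-α 3, S7→H-γ 2, S8→H-γ 2  ⇒ total 22.
Compare {H-α, H-β, H-δ}: total 23.
Compare {H-α, H-β, H-ε}: total 23.
No size-3 selection does better; minimum is 22.

22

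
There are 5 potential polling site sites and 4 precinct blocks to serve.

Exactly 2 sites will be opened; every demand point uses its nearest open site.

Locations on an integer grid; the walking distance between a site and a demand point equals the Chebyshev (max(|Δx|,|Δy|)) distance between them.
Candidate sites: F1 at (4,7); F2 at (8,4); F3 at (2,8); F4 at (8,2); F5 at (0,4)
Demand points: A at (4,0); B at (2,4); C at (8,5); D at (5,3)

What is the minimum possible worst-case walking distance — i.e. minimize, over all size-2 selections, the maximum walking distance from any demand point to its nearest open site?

4

Open {F1, F2}.
  Farthest demand point is A at walking distance 4 (to F2); all others are ≤ 4.
With {F1, F4} the worst case is 4.
With {F1, F5} the worst case is 4.
No size-2 selection achieves below 4.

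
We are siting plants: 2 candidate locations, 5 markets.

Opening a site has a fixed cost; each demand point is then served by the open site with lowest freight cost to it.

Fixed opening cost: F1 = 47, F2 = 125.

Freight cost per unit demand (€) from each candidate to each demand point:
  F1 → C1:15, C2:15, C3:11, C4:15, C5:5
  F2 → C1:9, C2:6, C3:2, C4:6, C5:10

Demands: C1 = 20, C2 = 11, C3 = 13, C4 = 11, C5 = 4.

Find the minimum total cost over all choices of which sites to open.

Open {F2}: assign each demand point to its cheapest open site.
  C1→F2 20×9=180, C2→F2 11×6=66, C3→F2 13×2=26, C4→F2 11×6=66, C5→F2 4×10=40
  freight cost 378, fixed 125 → total 503.
Compare {F1, F2}: freight cost 358 + fixed 172 = 530.
Compare {F1}: freight cost 793 + fixed 47 = 840.

503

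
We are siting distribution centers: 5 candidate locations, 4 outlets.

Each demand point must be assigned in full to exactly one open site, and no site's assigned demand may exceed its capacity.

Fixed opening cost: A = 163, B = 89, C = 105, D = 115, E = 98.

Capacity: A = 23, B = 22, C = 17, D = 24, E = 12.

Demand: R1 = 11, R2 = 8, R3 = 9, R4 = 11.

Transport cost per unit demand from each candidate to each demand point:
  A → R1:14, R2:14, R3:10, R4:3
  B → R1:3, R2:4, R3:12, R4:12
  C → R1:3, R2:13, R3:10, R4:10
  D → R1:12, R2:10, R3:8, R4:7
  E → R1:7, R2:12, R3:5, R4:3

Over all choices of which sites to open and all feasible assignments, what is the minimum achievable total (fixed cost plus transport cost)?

418

Open {B, D}; cheapest assignment that respects the capacities:
  B (cap 22, load 19): R1, R2 — cost 11×3 + 8×4 = 65
  D (cap 24, load 20): R3, R4 — cost 9×8 + 11×7 = 149
  Shipping 214, fixed 204 → total 418.
  Any other capacity-feasible assignment to {B, D} ships for at least 214.
Compare {A, B}: its best feasible assignment gives total 440.
Compare {B, D, E}: its best feasible assignment gives total 472.
Every other set of open sites that can feasibly serve all demand totals ≥ 440 even under its best assignment. Minimum: 418.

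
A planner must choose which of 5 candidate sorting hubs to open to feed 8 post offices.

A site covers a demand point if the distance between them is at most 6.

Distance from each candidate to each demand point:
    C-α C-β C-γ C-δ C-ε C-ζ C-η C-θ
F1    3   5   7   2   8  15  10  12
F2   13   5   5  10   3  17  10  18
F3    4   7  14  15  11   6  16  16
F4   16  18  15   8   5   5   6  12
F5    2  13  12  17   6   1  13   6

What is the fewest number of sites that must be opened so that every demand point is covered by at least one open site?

Coverage sets (demand points within 6 of each site):
  F1: {C-α, C-β, C-δ}
  F2: {C-β, C-γ, C-ε}
  F3: {C-α, C-ζ}
  F4: {C-ε, C-ζ, C-η}
  F5: {C-α, C-ε, C-ζ, C-θ}
No 3 sites suffice: every size-3 union leaves at least one demand point uncovered.
But {F1, F2, F4, F5} covers everything, so the minimum is 4.

4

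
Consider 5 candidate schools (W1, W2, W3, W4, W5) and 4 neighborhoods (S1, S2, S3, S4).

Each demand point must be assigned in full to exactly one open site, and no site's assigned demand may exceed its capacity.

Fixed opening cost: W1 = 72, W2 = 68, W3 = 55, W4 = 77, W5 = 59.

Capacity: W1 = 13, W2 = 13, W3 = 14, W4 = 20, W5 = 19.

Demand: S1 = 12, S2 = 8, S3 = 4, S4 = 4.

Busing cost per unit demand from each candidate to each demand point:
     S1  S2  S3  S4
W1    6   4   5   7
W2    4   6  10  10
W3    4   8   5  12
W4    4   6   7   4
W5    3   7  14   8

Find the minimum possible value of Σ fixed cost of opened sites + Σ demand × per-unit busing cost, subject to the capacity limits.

Open {W1, W5}; cheapest assignment that respects the capacities:
  W1 (cap 13, load 12): S2, S3 — cost 8×4 + 4×5 = 52
  W5 (cap 19, load 16): S1, S4 — cost 12×3 + 4×8 = 68
  Shipping 120, fixed 131 → total 251.
  Any other capacity-feasible assignment to {W1, W5} ships for at least 120.
Compare {W4, W5}: its best feasible assignment gives total 264.
Compare {W1, W4}: its best feasible assignment gives total 265.
Every other set of open sites that can feasibly serve all demand totals ≥ 264 even under its best assignment. Minimum: 251.

251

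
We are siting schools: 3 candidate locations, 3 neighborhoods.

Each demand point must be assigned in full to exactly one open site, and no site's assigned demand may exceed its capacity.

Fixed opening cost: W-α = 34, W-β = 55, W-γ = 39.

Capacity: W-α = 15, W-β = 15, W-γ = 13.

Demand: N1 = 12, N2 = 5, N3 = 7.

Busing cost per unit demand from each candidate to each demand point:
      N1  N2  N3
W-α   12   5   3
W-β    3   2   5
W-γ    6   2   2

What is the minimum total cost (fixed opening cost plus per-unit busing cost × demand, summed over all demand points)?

154

Open {W-β, W-γ}; cheapest assignment that respects the capacities:
  W-β (cap 15, load 12): N1 — cost 12×3 = 36
  W-γ (cap 13, load 12): N2, N3 — cost 5×2 + 7×2 = 24
  Shipping 60, fixed 94 → total 154.
  Any other capacity-feasible assignment to {W-β, W-γ} ships for at least 60.
Compare {W-α, W-β}: its best feasible assignment gives total 171.
Compare {W-α, W-β, W-γ}: its best feasible assignment gives total 188.
Every other set of open sites that can feasibly serve all demand totals ≥ 171 even under its best assignment. Minimum: 154.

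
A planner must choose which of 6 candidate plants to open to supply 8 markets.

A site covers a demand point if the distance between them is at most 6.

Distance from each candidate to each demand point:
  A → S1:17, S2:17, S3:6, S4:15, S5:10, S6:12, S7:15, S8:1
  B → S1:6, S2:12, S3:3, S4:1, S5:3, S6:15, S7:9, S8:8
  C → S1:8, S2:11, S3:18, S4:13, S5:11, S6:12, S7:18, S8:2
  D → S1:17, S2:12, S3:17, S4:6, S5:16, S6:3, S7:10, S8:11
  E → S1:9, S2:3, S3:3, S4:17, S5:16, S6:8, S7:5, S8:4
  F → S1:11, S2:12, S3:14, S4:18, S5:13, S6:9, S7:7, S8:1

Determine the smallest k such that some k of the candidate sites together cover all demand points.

3

Coverage sets (demand points within 6 of each site):
  A: {S3, S8}
  B: {S1, S3, S4, S5}
  C: {S8}
  D: {S4, S6}
  E: {S2, S3, S7, S8}
  F: {S8}
No 2 sites suffice: every size-2 union leaves at least one demand point uncovered.
But {B, D, E} covers everything, so the minimum is 3.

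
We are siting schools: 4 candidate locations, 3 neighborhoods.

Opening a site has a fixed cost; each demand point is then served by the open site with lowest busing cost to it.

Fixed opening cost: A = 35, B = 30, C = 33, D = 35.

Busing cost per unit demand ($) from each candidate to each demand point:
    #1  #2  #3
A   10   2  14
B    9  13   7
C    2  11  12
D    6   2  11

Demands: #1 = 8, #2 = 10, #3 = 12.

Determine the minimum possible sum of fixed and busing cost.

Open {B, D}: assign each demand point to its cheapest open site.
  #1→D 8×6=48, #2→D 10×2=20, #3→B 12×7=84
  busing cost 152, fixed 65 → total 217.
Compare {A, B, C}: busing cost 120 + fixed 98 = 218.
Compare {B, C, D}: busing cost 120 + fixed 98 = 218.
Compare {D}: busing cost 200 + fixed 35 = 235.
All other subsets cost ≥ 218. Minimum total cost: 217.

217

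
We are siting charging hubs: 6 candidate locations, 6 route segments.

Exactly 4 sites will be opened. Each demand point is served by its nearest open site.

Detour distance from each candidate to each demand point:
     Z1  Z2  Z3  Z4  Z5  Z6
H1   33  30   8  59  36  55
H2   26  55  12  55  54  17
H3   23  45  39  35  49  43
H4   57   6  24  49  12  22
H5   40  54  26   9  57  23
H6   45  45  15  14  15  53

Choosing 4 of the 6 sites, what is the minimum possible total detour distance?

78

Open {H1, H2, H4, H5}.
  Z1→H2 26, Z2→H4 6, Z3→H1 8, Z4→H5 9, Z5→H4 12, Z6→H2 17  ⇒ total 78.
Compare {H2, H3, H4, H5}: total 79.
Compare {H1, H3, H4, H5}: total 80.
No size-4 selection does better; minimum is 78.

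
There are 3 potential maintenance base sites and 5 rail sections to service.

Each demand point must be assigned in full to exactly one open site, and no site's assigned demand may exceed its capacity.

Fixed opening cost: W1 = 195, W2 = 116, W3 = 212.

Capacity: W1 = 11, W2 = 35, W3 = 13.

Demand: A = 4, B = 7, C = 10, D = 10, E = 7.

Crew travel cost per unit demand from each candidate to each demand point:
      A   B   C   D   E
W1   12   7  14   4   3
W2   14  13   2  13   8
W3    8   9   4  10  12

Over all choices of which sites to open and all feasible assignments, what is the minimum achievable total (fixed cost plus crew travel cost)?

574

Open {W1, W2}; cheapest assignment that respects the capacities:
  W1 (cap 11, load 10): D — cost 10×4 = 40
  W2 (cap 35, load 28): A, B, C, E — cost 4×14 + 7×13 + 10×2 + 7×8 = 223
  Shipping 263, fixed 311 → total 574.
  Any other capacity-feasible assignment to {W1, W2} ships for at least 263.
Compare {W2, W3}: its best feasible assignment gives total 629.
Compare {W1, W2, W3}: its best feasible assignment gives total 734.
Every other set of open sites that can feasibly serve all demand totals ≥ 629 even under its best assignment. Minimum: 574.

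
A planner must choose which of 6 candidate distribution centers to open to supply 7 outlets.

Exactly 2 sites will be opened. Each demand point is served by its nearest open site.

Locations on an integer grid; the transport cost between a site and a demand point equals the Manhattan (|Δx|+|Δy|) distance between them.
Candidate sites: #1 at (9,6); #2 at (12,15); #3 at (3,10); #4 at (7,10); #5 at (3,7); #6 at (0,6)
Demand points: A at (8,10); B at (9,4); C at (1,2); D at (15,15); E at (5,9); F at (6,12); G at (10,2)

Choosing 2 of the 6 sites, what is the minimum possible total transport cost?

Open {#1, #4}.
  A→#4 1, B→#1 2, C→#1 12, D→#4 13, E→#4 3, F→#4 3, G→#1 5  ⇒ total 39.
Compare {#1, #2}: total 43.
Compare {#2, #4}: total 43.
No size-2 selection does better; minimum is 39.

39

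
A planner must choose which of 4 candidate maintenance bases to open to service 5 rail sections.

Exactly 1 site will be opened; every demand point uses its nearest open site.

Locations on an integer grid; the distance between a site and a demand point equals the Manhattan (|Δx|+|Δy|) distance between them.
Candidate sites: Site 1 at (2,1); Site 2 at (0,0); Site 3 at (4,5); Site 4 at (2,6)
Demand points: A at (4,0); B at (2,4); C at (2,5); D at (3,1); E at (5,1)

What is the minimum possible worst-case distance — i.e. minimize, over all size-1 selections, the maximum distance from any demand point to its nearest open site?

Open {Site 1}.
  Farthest demand point is C at distance 4 (to Site 1); all others are ≤ 4.
With {Site 3} the worst case is 5.
With {Site 2} the worst case is 7.
No size-1 selection achieves below 4.

4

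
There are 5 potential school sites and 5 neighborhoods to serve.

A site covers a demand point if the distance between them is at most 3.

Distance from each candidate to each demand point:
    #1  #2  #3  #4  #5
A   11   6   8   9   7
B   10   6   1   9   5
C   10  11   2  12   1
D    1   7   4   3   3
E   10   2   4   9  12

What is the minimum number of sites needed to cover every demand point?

3

Coverage sets (demand points within 3 of each site):
  A: {}
  B: {#3}
  C: {#3, #5}
  D: {#1, #4, #5}
  E: {#2}
No 2 sites suffice: every size-2 union leaves at least one demand point uncovered.
But {B, D, E} covers everything, so the minimum is 3.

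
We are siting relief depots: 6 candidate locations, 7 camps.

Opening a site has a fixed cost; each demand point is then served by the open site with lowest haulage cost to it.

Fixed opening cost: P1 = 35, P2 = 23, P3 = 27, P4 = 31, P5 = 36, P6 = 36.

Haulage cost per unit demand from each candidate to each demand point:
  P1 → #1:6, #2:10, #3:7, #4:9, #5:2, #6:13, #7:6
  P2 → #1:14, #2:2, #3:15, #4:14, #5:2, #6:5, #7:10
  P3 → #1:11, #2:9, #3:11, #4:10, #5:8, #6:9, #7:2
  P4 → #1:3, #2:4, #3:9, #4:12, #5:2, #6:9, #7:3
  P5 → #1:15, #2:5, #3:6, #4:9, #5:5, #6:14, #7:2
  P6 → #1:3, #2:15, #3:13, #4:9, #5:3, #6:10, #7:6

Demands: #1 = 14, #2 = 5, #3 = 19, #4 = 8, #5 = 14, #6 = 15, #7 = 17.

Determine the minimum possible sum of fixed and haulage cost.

Open {P2, P4, P5}: assign each demand point to its cheapest open site.
  #1→P4 14×3=42, #2→P2 5×2=10, #3→P5 19×6=114, #4→P5 8×9=72, #5→P2 14×2=28, #6→P2 15×5=75, #7→P5 17×2=34
  haulage cost 375, fixed 90 → total 465.
Compare {P2, P5, P6}: haulage cost 375 + fixed 95 = 470.
Compare {P2, P3, P4, P5}: haulage cost 375 + fixed 117 = 492.
Compare {P2, P3, P5, P6}: haulage cost 375 + fixed 122 = 497.
All other subsets cost ≥ 470. Minimum total cost: 465.

465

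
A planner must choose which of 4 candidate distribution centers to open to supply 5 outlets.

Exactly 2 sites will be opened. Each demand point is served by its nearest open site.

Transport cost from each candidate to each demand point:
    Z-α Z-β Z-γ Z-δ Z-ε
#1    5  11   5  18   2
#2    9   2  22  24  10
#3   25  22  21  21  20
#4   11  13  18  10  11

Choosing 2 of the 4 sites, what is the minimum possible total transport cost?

32

Open {#1, #2}.
  Z-α→#1 5, Z-β→#2 2, Z-γ→#1 5, Z-δ→#1 18, Z-ε→#1 2  ⇒ total 32.
Compare {#1, #4}: total 33.
Compare {#1, #3}: total 41.
No size-2 selection does better; minimum is 32.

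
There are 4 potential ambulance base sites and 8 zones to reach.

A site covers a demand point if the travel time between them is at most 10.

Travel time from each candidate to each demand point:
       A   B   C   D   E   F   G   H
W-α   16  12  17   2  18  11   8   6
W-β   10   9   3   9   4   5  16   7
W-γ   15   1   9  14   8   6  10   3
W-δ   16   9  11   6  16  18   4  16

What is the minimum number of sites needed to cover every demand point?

Coverage sets (demand points within 10 of each site):
  W-α: {D, G, H}
  W-β: {A, B, C, D, E, F, H}
  W-γ: {B, C, E, F, G, H}
  W-δ: {B, D, G}
No single site covers all 8 demand points.
But {W-α, W-β} covers everything, so the minimum is 2.

2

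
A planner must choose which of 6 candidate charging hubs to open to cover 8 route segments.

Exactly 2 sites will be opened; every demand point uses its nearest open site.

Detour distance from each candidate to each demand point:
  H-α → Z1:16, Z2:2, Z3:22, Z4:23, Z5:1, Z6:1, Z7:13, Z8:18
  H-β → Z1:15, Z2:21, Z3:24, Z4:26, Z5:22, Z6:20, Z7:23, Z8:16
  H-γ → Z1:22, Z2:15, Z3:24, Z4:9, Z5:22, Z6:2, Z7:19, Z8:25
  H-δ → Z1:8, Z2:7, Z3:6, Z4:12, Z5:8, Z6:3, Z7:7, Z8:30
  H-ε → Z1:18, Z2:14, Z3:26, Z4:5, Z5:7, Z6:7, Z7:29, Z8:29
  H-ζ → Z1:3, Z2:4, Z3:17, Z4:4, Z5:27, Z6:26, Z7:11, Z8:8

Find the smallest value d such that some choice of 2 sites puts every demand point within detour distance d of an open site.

Open {H-δ, H-ζ}.
  Farthest demand point is Z5 at detour distance 8 (to H-δ); all others are ≤ 8.
With {H-β, H-δ} the worst case is 16.
With {H-α, H-ζ} the worst case is 17.
No size-2 selection achieves below 8.

8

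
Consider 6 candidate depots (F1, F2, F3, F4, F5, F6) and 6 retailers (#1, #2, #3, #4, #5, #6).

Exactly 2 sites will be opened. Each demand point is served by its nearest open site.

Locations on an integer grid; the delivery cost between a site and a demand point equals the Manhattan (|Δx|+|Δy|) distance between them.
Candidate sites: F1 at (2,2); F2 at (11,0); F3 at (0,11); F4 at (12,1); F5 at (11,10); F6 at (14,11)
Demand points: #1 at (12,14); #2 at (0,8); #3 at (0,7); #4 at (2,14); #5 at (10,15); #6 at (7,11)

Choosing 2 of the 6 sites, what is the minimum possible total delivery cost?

Open {F3, F5}.
  #1→F5 5, #2→F3 3, #3→F3 4, #4→F3 5, #5→F5 6, #6→F5 5  ⇒ total 28.
Compare {F3, F6}: total 32.
Compare {F1, F5}: total 43.
No size-2 selection does better; minimum is 28.

28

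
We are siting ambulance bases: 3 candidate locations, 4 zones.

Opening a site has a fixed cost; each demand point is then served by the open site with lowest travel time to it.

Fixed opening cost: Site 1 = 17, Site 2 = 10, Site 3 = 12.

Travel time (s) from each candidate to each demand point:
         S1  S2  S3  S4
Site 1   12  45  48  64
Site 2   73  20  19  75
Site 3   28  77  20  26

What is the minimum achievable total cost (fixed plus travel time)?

115

Open {Site 2, Site 3}: assign each demand point to its cheapest open site.
  S1→Site 3 28, S2→Site 2 20, S3→Site 2 19, S4→Site 3 26
  travel time 93, fixed 22 → total 115.
Compare {Site 1, Site 2, Site 3}: travel time 77 + fixed 39 = 116.
Compare {Site 1, Site 3}: travel time 103 + fixed 29 = 132.
Compare {Site 1, Site 2}: travel time 115 + fixed 27 = 142.
All other subsets cost ≥ 116. Minimum total cost: 115.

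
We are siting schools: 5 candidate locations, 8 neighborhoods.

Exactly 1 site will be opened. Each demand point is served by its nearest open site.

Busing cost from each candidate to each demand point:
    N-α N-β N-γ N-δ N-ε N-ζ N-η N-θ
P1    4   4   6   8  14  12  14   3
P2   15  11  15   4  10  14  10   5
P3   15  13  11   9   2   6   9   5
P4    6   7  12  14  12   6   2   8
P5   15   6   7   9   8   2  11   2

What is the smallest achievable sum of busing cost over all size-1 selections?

Open {P5}.
  N-α→P5 15, N-β→P5 6, N-γ→P5 7, N-δ→P5 9, N-ε→P5 8, N-ζ→P5 2, N-η→P5 11, N-θ→P5 2  ⇒ total 60.
Compare {P1}: total 65.
Compare {P4}: total 67.
No size-1 selection does better; minimum is 60.

60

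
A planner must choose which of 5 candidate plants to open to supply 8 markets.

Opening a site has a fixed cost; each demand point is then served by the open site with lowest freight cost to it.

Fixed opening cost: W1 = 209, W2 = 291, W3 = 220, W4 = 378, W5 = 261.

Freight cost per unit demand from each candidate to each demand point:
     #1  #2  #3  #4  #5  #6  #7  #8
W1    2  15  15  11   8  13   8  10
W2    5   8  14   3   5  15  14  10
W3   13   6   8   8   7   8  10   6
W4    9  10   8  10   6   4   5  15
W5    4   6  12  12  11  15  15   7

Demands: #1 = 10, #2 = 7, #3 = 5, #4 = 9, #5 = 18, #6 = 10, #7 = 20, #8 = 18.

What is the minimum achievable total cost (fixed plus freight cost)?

Open {W3}: assign each demand point to its cheapest open site.
  #1→W3 10×13=130, #2→W3 7×6=42, #3→W3 5×8=40, #4→W3 9×8=72, #5→W3 18×7=126, #6→W3 10×8=80, #7→W3 20×10=200, #8→W3 18×6=108
  freight cost 798, fixed 220 → total 1018.
Compare {W1, W3}: freight cost 648 + fixed 429 = 1077.
Compare {W1}: freight cost 913 + fixed 209 = 1122.
Compare {W2, W3}: freight cost 637 + fixed 511 = 1148.
All other subsets cost ≥ 1077. Minimum total cost: 1018.

1018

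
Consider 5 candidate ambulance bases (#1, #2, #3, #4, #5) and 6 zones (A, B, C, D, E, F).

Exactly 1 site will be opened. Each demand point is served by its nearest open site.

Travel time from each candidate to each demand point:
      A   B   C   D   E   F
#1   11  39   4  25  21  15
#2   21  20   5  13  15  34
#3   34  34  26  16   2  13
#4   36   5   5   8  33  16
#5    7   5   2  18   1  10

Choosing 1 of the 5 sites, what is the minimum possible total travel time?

43

Open {#5}.
  A→#5 7, B→#5 5, C→#5 2, D→#5 18, E→#5 1, F→#5 10  ⇒ total 43.
Compare {#4}: total 103.
Compare {#2}: total 108.
No size-1 selection does better; minimum is 43.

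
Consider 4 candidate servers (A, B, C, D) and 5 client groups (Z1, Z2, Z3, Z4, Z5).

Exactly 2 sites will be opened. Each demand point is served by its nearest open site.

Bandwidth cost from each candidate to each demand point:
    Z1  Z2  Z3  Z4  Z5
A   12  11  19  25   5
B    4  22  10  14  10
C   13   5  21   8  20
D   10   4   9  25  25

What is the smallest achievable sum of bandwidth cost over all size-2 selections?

Open {B, C}.
  Z1→B 4, Z2→C 5, Z3→B 10, Z4→C 8, Z5→B 10  ⇒ total 37.
Compare {B, D}: total 41.
Compare {A, B}: total 44.
No size-2 selection does better; minimum is 37.

37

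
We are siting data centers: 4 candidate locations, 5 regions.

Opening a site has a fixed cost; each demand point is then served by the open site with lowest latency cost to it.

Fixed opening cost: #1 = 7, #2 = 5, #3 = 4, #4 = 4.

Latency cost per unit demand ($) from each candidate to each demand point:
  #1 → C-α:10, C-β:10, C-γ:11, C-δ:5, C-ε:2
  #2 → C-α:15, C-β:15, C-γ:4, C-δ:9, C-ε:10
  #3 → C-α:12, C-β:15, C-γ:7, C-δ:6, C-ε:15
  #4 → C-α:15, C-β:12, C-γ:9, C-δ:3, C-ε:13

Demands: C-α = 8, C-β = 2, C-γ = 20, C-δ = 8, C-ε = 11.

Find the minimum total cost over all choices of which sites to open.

242

Open {#1, #2, #4}: assign each demand point to its cheapest open site.
  C-α→#1 8×10=80, C-β→#1 2×10=20, C-γ→#2 20×4=80, C-δ→#4 8×3=24, C-ε→#1 11×2=22
  latency cost 226, fixed 16 → total 242.
Compare {#1, #2, #3, #4}: latency cost 226 + fixed 20 = 246.
Compare {#1, #2}: latency cost 242 + fixed 12 = 254.
Compare {#1, #2, #3}: latency cost 242 + fixed 16 = 258.
All other subsets cost ≥ 246. Minimum total cost: 242.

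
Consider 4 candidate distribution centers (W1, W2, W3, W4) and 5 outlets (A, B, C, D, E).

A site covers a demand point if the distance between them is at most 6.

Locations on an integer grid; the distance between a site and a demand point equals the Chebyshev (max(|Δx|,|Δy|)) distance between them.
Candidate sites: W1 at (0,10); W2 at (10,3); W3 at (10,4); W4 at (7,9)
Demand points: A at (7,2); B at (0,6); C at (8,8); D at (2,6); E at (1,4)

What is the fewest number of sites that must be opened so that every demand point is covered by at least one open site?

2

Coverage sets (demand points within 6 of each site):
  W1: {B, D, E}
  W2: {A, C}
  W3: {A, C}
  W4: {C, D, E}
No single site covers all 5 demand points.
But {W1, W2} covers everything, so the minimum is 2.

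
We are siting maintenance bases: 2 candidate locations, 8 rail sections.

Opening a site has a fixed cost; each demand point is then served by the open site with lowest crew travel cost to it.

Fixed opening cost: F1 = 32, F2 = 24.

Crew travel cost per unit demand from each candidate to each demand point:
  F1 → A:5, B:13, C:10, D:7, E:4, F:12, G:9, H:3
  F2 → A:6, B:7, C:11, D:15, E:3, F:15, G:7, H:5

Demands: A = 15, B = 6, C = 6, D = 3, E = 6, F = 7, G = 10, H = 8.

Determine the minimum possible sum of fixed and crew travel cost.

450

Open {F1, F2}: assign each demand point to its cheapest open site.
  A→F1 15×5=75, B→F2 6×7=42, C→F1 6×10=60, D→F1 3×7=21, E→F2 6×3=18, F→F1 7×12=84, G→F2 10×7=70, H→F1 8×3=24
  crew travel cost 394, fixed 56 → total 450.
Compare {F1}: crew travel cost 456 + fixed 32 = 488.
Compare {F2}: crew travel cost 476 + fixed 24 = 500.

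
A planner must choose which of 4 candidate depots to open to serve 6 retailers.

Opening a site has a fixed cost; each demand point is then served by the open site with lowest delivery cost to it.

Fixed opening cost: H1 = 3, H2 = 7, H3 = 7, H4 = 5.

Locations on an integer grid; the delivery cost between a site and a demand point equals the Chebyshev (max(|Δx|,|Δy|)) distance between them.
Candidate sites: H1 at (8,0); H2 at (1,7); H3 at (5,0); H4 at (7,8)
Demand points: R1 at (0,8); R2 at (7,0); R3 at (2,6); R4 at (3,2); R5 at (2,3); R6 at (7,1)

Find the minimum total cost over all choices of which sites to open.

23

Open {H1, H2}: assign each demand point to its cheapest open site.
  R1→H2 1, R2→H1 1, R3→H2 1, R4→H1 5, R5→H2 4, R6→H1 1
  delivery cost 13, fixed 10 → total 23.
Compare {H2, H3}: delivery cost 11 + fixed 14 = 25.
Compare {H1, H2, H3}: delivery cost 9 + fixed 17 = 26.
Compare {H1, H2, H4}: delivery cost 13 + fixed 15 = 28.
All other subsets cost ≥ 25. Minimum total cost: 23.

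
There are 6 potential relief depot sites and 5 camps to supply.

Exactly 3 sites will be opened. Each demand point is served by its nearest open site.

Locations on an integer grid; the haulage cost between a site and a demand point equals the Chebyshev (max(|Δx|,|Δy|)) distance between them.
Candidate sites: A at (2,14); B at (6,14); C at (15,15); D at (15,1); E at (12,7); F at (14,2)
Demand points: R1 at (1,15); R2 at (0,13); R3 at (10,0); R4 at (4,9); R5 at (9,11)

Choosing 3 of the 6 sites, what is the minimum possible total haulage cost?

Open {A, B, F}.
  R1→A 1, R2→A 2, R3→F 4, R4→A 5, R5→B 3  ⇒ total 15.
Compare {A, B, D}: total 16.
Compare {A, E, F}: total 16.
No size-3 selection does better; minimum is 15.

15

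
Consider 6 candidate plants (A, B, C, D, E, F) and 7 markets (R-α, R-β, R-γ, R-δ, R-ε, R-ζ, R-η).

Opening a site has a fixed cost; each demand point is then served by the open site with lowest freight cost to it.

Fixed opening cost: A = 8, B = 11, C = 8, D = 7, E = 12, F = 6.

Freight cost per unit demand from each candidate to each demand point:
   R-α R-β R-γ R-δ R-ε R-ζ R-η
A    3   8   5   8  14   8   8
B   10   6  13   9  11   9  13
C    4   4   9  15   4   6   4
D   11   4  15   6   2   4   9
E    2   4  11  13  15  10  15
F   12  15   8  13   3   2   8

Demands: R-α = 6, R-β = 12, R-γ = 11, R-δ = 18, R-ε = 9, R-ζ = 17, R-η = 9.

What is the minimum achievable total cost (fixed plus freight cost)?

346

Open {A, C, D, F}: assign each demand point to its cheapest open site.
  R-α→A 6×3=18, R-β→C 12×4=48, R-γ→A 11×5=55, R-δ→D 18×6=108, R-ε→D 9×2=18, R-ζ→F 17×2=34, R-η→C 9×4=36
  freight cost 317, fixed 29 → total 346.
Compare {A, C, D, E, F}: freight cost 311 + fixed 41 = 352.
Compare {A, B, C, D, F}: freight cost 317 + fixed 40 = 357.
Compare {A, B, C, D, E, F}: freight cost 311 + fixed 52 = 363.
All other subsets cost ≥ 352. Minimum total cost: 346.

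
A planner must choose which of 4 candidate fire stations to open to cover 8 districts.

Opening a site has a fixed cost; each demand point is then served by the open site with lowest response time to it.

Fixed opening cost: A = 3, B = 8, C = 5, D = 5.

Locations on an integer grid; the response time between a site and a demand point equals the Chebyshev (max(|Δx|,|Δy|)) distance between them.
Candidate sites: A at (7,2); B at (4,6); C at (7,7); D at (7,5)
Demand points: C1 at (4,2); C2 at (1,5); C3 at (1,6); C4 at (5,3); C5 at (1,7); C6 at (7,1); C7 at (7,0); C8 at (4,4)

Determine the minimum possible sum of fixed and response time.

30

Open {A, B}: assign each demand point to its cheapest open site.
  C1→A 3, C2→B 3, C3→B 3, C4→A 2, C5→B 3, C6→A 1, C7→A 2, C8→B 2
  response time 19, fixed 11 → total 30.
Compare {A}: response time 29 + fixed 3 = 32.
Compare {A, B, C}: response time 19 + fixed 16 = 35.
Compare {A, B, D}: response time 19 + fixed 16 = 35.
All other subsets cost ≥ 32. Minimum total cost: 30.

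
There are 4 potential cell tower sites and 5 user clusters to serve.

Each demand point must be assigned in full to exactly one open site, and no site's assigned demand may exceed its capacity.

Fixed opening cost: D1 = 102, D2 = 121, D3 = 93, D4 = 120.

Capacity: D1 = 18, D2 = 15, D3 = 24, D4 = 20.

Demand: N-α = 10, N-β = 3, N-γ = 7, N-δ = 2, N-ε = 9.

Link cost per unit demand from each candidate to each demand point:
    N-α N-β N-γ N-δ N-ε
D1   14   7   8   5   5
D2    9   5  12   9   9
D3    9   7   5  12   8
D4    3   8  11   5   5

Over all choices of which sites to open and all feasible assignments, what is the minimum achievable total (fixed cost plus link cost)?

368

Open {D3, D4}; cheapest assignment that respects the capacities:
  D3 (cap 24, load 12): N-β, N-γ, N-δ — cost 3×7 + 7×5 + 2×12 = 80
  D4 (cap 20, load 19): N-α, N-ε — cost 10×3 + 9×5 = 75
  Shipping 155, fixed 213 → total 368.
  Any other capacity-feasible assignment to {D3, D4} ships for at least 155.
Compare {D1, D4}: its best feasible assignment gives total 384.
Compare {D1, D3}: its best feasible assignment gives total 396.
Every other set of open sites that can feasibly serve all demand totals ≥ 384 even under its best assignment. Minimum: 368.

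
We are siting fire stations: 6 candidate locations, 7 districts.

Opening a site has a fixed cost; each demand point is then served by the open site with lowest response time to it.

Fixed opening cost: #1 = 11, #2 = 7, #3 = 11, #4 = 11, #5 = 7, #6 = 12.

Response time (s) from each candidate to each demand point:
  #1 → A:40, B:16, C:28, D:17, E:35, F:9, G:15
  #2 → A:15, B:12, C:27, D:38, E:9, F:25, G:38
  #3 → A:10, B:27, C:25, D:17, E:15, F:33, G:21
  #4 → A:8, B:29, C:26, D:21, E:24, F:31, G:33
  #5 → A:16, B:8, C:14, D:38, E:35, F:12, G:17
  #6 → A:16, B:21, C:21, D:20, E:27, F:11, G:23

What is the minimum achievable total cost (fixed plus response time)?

111

Open {#3, #5}: assign each demand point to its cheapest open site.
  A→#3 10, B→#5 8, C→#5 14, D→#3 17, E→#3 15, F→#5 12, G→#5 17
  response time 93, fixed 18 → total 111.
Compare {#1, #2, #5}: response time 87 + fixed 25 = 112.
Compare {#2, #3, #5}: response time 87 + fixed 25 = 112.
Compare {#2, #4, #5}: response time 89 + fixed 25 = 114.
All other subsets cost ≥ 112. Minimum total cost: 111.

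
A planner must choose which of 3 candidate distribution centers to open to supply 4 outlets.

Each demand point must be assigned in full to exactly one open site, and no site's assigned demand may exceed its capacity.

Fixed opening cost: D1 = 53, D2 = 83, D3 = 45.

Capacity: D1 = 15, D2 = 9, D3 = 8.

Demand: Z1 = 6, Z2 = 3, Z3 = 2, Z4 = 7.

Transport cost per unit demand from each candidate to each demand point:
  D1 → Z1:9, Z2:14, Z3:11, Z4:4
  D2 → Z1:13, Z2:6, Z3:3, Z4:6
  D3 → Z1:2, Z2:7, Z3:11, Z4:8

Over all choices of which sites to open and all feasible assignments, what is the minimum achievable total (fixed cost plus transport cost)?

Open {D1, D3}; cheapest assignment that respects the capacities:
  D1 (cap 15, load 12): Z2, Z3, Z4 — cost 3×14 + 2×11 + 7×4 = 92
  D3 (cap 8, load 6): Z1 — cost 6×2 = 12
  Shipping 104, fixed 98 → total 202.
  Any other capacity-feasible assignment to {D1, D3} ships for at least 104.
Compare {D1, D2}: its best feasible assignment gives total 242.
Compare {D1, D2, D3}: its best feasible assignment gives total 245.
Every other set of open sites that can feasibly serve all demand totals ≥ 242 even under its best assignment. Minimum: 202.

202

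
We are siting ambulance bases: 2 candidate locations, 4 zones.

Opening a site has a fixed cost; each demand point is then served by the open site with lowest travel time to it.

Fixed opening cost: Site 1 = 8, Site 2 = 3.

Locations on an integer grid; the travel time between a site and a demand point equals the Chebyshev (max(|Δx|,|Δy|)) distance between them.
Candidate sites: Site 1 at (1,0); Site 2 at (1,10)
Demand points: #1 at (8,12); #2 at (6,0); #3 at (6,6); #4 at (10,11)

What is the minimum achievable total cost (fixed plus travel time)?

34

Open {Site 2}: assign each demand point to its cheapest open site.
  #1→Site 2 7, #2→Site 2 10, #3→Site 2 5, #4→Site 2 9
  travel time 31, fixed 3 → total 34.
Compare {Site 1, Site 2}: travel time 26 + fixed 11 = 37.
Compare {Site 1}: travel time 34 + fixed 8 = 42.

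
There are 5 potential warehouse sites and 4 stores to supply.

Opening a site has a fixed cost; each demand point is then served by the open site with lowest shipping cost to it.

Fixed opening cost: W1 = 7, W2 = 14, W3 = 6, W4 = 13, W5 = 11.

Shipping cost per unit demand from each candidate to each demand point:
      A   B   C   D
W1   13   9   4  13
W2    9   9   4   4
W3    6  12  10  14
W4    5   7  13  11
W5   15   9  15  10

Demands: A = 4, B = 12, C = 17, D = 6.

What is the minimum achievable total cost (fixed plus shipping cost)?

Open {W2, W4}: assign each demand point to its cheapest open site.
  A→W4 4×5=20, B→W4 12×7=84, C→W2 17×4=68, D→W2 6×4=24
  shipping cost 196, fixed 27 → total 223.
Compare {W2, W3, W4}: shipping cost 196 + fixed 33 = 229.
Compare {W1, W2, W4}: shipping cost 196 + fixed 34 = 230.
Compare {W2, W4, W5}: shipping cost 196 + fixed 38 = 234.
All other subsets cost ≥ 229. Minimum total cost: 223.

223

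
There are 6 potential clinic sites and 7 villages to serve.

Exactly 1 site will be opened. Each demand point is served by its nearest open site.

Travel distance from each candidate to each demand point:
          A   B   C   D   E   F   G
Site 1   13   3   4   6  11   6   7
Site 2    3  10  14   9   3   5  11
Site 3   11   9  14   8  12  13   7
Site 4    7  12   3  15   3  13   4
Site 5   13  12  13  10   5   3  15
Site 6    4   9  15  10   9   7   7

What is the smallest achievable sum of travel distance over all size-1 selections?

50

Open {Site 1}.
  A→Site 1 13, B→Site 1 3, C→Site 1 4, D→Site 1 6, E→Site 1 11, F→Site 1 6, G→Site 1 7  ⇒ total 50.
Compare {Site 2}: total 55.
Compare {Site 4}: total 57.
No size-1 selection does better; minimum is 50.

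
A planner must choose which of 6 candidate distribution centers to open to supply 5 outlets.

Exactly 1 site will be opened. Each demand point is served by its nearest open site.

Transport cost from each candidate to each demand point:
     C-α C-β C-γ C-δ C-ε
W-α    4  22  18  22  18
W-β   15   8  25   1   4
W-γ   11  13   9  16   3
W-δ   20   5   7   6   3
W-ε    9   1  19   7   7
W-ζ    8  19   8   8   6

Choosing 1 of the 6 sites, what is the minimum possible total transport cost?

41

Open {W-δ}.
  C-α→W-δ 20, C-β→W-δ 5, C-γ→W-δ 7, C-δ→W-δ 6, C-ε→W-δ 3  ⇒ total 41.
Compare {W-ε}: total 43.
Compare {W-ζ}: total 49.
No size-1 selection does better; minimum is 41.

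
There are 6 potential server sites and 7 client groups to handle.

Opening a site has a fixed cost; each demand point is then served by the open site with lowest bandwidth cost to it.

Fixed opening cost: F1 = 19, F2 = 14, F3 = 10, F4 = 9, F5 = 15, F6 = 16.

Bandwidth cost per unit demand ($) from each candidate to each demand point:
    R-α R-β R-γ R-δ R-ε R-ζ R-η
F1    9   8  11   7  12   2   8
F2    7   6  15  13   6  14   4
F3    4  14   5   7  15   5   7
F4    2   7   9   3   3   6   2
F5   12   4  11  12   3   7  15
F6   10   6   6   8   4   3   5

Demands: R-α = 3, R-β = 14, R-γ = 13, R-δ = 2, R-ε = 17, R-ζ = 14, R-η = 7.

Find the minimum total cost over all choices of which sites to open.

Open {F1, F3, F4, F5}: assign each demand point to its cheapest open site.
  R-α→F4 3×2=6, R-β→F5 14×4=56, R-γ→F3 13×5=65, R-δ→F4 2×3=6, R-ε→F4 17×3=51, R-ζ→F1 14×2=28, R-η→F4 7×2=14
  bandwidth cost 226, fixed 53 → total 279.
Compare {F3, F4, F5, F6}: bandwidth cost 240 + fixed 50 = 290.
Compare {F4, F5, F6}: bandwidth cost 253 + fixed 40 = 293.
Compare {F1, F2, F3, F4, F5}: bandwidth cost 226 + fixed 67 = 293.
All other subsets cost ≥ 290. Minimum total cost: 279.

279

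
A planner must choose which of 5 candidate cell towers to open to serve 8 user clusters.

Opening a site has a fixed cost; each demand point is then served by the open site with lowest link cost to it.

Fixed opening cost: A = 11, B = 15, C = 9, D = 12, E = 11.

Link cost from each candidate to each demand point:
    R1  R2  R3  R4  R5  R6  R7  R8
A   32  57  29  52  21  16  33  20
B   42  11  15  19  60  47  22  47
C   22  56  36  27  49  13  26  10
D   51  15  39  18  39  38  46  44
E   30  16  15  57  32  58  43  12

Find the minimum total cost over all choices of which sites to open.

Open {A, B, C}: assign each demand point to its cheapest open site.
  R1→C 22, R2→B 11, R3→B 15, R4→B 19, R5→A 21, R6→C 13, R7→B 22, R8→C 10
  link cost 133, fixed 35 → total 168.
Compare {B, C, E}: link cost 144 + fixed 35 = 179.
Compare {A, B, C, D}: link cost 132 + fixed 47 = 179.
Compare {A, B, C, E}: link cost 133 + fixed 46 = 179.
All other subsets cost ≥ 179. Minimum total cost: 168.

168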